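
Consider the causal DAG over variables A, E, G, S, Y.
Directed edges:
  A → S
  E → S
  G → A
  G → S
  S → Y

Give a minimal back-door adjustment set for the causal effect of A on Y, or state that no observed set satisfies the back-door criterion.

A→Y: minimal back-door set {G}.

desc(A)\{A}={S,Y}; candidates ⊆ {E,G}.
size 0: {}; under {} A still reaches {G,S,Y} ∋ Y.
{G}: A⊥Y given {G} in G with A→· removed — back-door holds.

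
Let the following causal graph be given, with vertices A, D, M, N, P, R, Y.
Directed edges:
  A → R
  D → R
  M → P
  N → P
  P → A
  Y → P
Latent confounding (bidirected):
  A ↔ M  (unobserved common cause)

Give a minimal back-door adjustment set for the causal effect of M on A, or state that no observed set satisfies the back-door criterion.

M→A: no observed back-door set.

desc(M)\{M}={A,P,R}; candidates ⊆ {D,N,Y}.
M↔A: latent back-door arc(s) into M.
size 0: {}; under {} M still reaches {A,R} ∋ A.
size 1: {D}, {N}, {Y}; under {D} M still reaches {A,R} ∋ A.
size 2: {D,N}, {D,Y}, {N,Y}; under {D,N} M still reaches {A,R} ∋ A.
M↔A cannot be blocked by any observed set — no back-door set.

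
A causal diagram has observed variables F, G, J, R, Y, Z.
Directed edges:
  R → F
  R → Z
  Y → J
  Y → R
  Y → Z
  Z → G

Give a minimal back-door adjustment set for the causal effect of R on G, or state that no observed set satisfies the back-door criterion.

desc(R)\{R}={F,G,Z}; candidates ⊆ {J,Y}.
size 0: {}; under {} R still reaches {G,J,Y,Z} ∋ G.
{Y}: R⊥G given {Y} in G with R→· removed — back-door holds.

R→G: minimal back-door set {Y}.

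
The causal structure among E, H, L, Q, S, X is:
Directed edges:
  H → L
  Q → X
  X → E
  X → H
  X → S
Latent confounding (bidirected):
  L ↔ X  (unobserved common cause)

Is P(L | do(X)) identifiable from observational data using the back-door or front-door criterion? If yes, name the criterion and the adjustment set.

desc(X)\{X}={E,H,L,S}; candidates ⊆ {Q}.
X↔L: latent back-door arc(s) into X.
size 0: {}; under {} X still reaches {L,Q} ∋ L.
size 1: {Q}; under {Q} X still reaches {L} ∋ L.
X↔L cannot be blocked by any observed set — no back-door set.
{H}: (i) intercepts every directed X→L path; (ii) no back-door X→{H}; (iii) {X} blocks every back-door {H}→L. Front-door holds.
P(L|do(X)) = Σ_{H} P(H|X) Σ_{X'} P(L|H,X')P(X').

P(L|do(X)): frontdoor, adjust for {H}.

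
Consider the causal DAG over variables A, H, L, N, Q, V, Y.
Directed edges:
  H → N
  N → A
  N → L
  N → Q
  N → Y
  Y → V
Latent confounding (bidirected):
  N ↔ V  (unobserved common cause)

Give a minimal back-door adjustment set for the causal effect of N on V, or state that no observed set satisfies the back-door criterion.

N→V: no observed back-door set.

desc(N)\{N}={A,L,Q,V,Y}; candidates ⊆ {H}.
N↔V: latent back-door arc(s) into N.
size 0: {}; under {} N still reaches {H,V} ∋ V.
size 1: {H}; under {H} N still reaches {V} ∋ V.
N↔V cannot be blocked by any observed set — no back-door set.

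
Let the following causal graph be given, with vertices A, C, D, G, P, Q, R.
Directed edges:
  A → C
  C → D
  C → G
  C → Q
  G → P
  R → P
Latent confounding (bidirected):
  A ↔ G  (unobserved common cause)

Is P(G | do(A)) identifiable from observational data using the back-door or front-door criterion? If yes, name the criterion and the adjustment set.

desc(A)\{A}={C,D,G,P,Q}; candidates ⊆ {R}.
A↔G: latent back-door arc(s) into A.
size 0: {}; under {} A still reaches {G,P} ∋ G.
size 1: {R}; under {R} A still reaches {G,P} ∋ G.
A↔G cannot be blocked by any observed set — no back-door set.
{C}: (i) intercepts every directed A→G path; (ii) no back-door A→{C}; (iii) {A} blocks every back-door {C}→G. Front-door holds.
P(G|do(A)) = Σ_{C} P(C|A) Σ_{A'} P(G|C,A')P(A').

P(G|do(A)): frontdoor, adjust for {C}.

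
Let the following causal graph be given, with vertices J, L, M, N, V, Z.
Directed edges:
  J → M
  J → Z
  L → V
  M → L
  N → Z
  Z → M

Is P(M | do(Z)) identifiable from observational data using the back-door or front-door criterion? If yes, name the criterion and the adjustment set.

desc(Z)\{Z}={L,M,V}; candidates ⊆ {J,N}.
size 0: {}; under {} Z still reaches {J,L,M,N,V} ∋ M.
{J}: Z⊥M given {J} in G with Z→· removed — back-door holds.
P(M|do(Z)) = Σ_{J} P(M|Z,J)·P(J).

P(M|do(Z)): backdoor, adjust for {J}.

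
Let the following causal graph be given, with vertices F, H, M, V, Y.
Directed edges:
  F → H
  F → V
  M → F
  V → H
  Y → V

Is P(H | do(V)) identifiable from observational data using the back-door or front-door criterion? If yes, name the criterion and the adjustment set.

desc(V)\{V}={H}; candidates ⊆ {F,M,Y}.
size 0: {}; under {} V still reaches {F,H,M,Y} ∋ H.
{F}: V⊥H given {F} in G with V→· removed — back-door holds.
P(H|do(V)) = Σ_{F} P(H|V,F)·P(F).

P(H|do(V)): backdoor, adjust for {F}.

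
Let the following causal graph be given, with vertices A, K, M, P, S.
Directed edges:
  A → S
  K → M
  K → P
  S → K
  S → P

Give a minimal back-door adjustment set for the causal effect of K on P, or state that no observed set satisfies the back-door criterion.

K→P: minimal back-door set {S}.

desc(K)\{K}={M,P}; candidates ⊆ {A,S}.
size 0: {}; under {} K still reaches {A,P,S} ∋ P.
{S}: K⊥P given {S} in G with K→· removed — back-door holds.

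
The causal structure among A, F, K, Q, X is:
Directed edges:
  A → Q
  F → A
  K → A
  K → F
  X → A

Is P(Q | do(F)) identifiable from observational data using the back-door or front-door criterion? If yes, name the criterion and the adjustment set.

P(Q|do(F)): backdoor, adjust for {K}.

desc(F)\{F}={A,Q}; candidates ⊆ {K,X}.
size 0: {}; under {} F still reaches {A,K,Q} ∋ Q.
{K}: F⊥Q given {K} in G with F→· removed — back-door holds.
P(Q|do(F)) = Σ_{K} P(Q|F,K)·P(K).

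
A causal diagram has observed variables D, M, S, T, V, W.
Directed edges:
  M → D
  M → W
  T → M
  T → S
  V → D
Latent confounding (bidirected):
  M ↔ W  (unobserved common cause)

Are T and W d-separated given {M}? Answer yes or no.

Bayes-Ball from T | {M} reaches {S,W}.
W ∈ reach(T|{M}) ⇒ T ⊥̸ W | {M}.

No — T and W are d-connected given {M}.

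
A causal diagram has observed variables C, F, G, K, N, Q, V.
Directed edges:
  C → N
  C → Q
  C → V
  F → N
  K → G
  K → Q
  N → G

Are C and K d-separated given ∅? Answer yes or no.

Yes — C ⊥ K | ∅.

Bayes-Ball from C | ∅ reaches {G,N,Q,V}.
K ∉ reach(C|∅) ⇒ C ⊥ K | ∅.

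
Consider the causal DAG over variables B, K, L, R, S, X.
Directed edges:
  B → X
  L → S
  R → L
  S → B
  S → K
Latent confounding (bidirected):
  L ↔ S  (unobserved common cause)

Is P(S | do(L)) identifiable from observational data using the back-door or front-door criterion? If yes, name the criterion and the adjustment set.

desc(L)\{L}={B,K,S,X}; candidates ⊆ {R}.
L↔S: latent back-door arc(s) into L.
size 0: {}; under {} L still reaches {B,K,R,S,X} ∋ S.
size 1: {R}; under {R} L still reaches {B,K,S,X} ∋ S.
L↔S cannot be blocked by any observed set — no back-door set.
No mediator lies on a directed L→…→S path.
Neither criterion identifies P(S|do(L)) in this graph.

P(S|do(L)): not identifiable (no BD/FD set).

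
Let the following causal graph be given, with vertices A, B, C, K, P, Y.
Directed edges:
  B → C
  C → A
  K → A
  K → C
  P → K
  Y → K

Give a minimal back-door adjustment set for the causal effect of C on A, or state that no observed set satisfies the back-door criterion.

C→A: minimal back-door set {K}.

desc(C)\{C}={A}; candidates ⊆ {B,K,P,Y}.
size 0: {}; under {} C still reaches {A,B,K,P,Y} ∋ A.
{K}: C⊥A given {K} in G with C→· removed — back-door holds.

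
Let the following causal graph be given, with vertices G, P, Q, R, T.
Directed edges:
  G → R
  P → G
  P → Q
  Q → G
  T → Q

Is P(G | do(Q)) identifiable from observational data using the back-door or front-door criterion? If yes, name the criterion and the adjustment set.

desc(Q)\{Q}={G,R}; candidates ⊆ {P,T}.
size 0: {}; under {} Q still reaches {G,P,R,T} ∋ G.
{P}: Q⊥G given {P} in G with Q→· removed — back-door holds.
P(G|do(Q)) = Σ_{P} P(G|Q,P)·P(P).

P(G|do(Q)): backdoor, adjust for {P}.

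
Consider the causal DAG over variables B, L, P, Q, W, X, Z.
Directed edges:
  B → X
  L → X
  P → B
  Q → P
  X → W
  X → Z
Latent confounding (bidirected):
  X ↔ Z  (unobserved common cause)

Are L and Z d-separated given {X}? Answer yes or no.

Bayes-Ball from L | {X} reaches {B,P,Q,Z}.
Z ∈ reach(L|{X}) ⇒ L ⊥̸ Z | {X}.

No — L and Z are d-connected given {X}.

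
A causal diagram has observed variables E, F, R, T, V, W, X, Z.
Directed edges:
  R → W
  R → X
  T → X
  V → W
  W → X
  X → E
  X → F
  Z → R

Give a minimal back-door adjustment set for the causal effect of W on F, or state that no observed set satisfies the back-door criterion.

desc(W)\{W}={E,F,X}; candidates ⊆ {R,T,V,Z}.
size 0: {}; under {} W still reaches {E,F,R,V,X,Z} ∋ F.
{R}: W⊥F given {R} in G with W→· removed — back-door holds.

W→F: minimal back-door set {R}.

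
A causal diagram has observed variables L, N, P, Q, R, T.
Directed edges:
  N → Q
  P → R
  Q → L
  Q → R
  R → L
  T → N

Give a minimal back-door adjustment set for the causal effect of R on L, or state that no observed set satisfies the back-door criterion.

R→L: minimal back-door set {Q}.

desc(R)\{R}={L}; candidates ⊆ {N,P,Q,T}.
size 0: {}; under {} R still reaches {L,N,P,Q,T} ∋ L.
{Q}: R⊥L given {Q} in G with R→· removed — back-door holds.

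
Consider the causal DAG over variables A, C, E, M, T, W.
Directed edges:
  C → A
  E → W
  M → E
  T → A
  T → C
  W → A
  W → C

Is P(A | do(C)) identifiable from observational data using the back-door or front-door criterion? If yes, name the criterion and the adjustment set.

desc(C)\{C}={A}; candidates ⊆ {E,M,T,W}.
size 0: {}; under {} C still reaches {A,E,M,T,W} ∋ A.
size 1: {E}, {M}, {T} …(+1); under {E} C still reaches {A,T,W} ∋ A.
{T,W}: C⊥A given {T,W} in G with C→· removed — back-door holds.
P(A|do(C)) = Σ_{T,W} P(A|C,T,W)·P(T,W).

P(A|do(C)): backdoor, adjust for {T, W}.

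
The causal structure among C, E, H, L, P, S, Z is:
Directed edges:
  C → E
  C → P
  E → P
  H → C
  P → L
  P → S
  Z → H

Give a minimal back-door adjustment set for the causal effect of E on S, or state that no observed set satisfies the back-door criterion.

E→S: minimal back-door set {C}.

desc(E)\{E}={L,P,S}; candidates ⊆ {C,H,Z}.
size 0: {}; under {} E still reaches {C,H,L,P,S,Z} ∋ S.
{C}: E⊥S given {C} in G with E→· removed — back-door holds.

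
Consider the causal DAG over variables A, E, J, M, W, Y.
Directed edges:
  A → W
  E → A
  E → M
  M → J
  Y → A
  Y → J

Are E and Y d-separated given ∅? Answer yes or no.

Yes — E ⊥ Y | ∅.

Bayes-Ball from E | ∅ reaches {A,J,M,W}.
Y ∉ reach(E|∅) ⇒ E ⊥ Y | ∅.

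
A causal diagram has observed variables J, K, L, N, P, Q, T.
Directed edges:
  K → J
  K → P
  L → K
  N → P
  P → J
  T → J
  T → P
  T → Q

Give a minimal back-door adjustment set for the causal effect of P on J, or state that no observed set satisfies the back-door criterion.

P→J: minimal back-door set {K, T}.

desc(P)\{P}={J}; candidates ⊆ {K,L,N,Q,T}.
size 0: {}; under {} P still reaches {J,K,L,N,Q,T} ∋ J.
size 1: {K}, {L}, {N} …(+2); under {K} P still reaches {J,N,Q,T} ∋ J.
{K,T}: P⊥J given {K,T} in G with P→· removed — back-door holds.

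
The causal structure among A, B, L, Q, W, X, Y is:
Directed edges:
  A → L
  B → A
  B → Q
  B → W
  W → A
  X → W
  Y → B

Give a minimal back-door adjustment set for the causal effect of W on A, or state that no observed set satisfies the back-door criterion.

W→A: minimal back-door set {B}.

desc(W)\{W}={A,L}; candidates ⊆ {B,Q,X,Y}.
size 0: {}; under {} W still reaches {A,B,L,Q,X,Y} ∋ A.
{B}: W⊥A given {B} in G with W→· removed — back-door holds.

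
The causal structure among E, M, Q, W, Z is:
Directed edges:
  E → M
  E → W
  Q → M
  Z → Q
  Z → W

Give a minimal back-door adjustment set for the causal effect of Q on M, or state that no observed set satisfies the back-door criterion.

desc(Q)\{Q}={M}; candidates ⊆ {E,W,Z}.
∅: Q⊥M given ∅ in G with Q→· removed — back-door holds.

Q→M: minimal back-door set ∅.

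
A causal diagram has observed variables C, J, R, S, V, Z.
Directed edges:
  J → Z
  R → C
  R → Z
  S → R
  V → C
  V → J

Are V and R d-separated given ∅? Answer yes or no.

Bayes-Ball from V | ∅ reaches {C,J,Z}.
R ∉ reach(V|∅) ⇒ V ⊥ R | ∅.

Yes — V ⊥ R | ∅.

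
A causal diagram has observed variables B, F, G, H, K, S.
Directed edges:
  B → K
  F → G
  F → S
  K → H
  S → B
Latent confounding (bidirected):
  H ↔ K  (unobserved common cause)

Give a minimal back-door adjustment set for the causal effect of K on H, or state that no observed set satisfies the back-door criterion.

desc(K)\{K}={H}; candidates ⊆ {B,F,G,S}.
K↔H: latent back-door arc(s) into K.
size 0: {}; under {} K still reaches {B,F,G,H,S} ∋ H.
size 1: {B}, {F}, {G} …(+1); under {B} K still reaches {H} ∋ H.
size 2: {B,F}, {B,G}, {B,S} …(+3); under {B,F} K still reaches {H} ∋ H.
K↔H cannot be blocked by any observed set — no back-door set.

K→H: no observed back-door set.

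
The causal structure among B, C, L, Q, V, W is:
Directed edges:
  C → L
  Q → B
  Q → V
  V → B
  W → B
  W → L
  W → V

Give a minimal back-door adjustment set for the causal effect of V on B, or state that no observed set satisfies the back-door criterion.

desc(V)\{V}={B}; candidates ⊆ {C,L,Q,W}.
size 0: {}; under {} V still reaches {B,L,Q,W} ∋ B.
size 1: {C}, {L}, {Q} …(+1); under {C} V still reaches {B,L,Q,W} ∋ B.
{Q,W}: V⊥B given {Q,W} in G with V→· removed — back-door holds.

V→B: minimal back-door set {Q, W}.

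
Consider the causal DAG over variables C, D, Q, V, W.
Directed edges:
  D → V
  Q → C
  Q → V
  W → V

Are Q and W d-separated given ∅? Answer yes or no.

Bayes-Ball from Q | ∅ reaches {C,V}.
W ∉ reach(Q|∅) ⇒ Q ⊥ W | ∅.

Yes — Q ⊥ W | ∅.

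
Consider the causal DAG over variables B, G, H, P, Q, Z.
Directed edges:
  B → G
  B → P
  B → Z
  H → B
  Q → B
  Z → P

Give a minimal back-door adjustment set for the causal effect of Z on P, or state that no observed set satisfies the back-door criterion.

desc(Z)\{Z}={P}; candidates ⊆ {B,G,H,Q}.
size 0: {}; under {} Z still reaches {B,G,H,P,Q} ∋ P.
{B}: Z⊥P given {B} in G with Z→· removed — back-door holds.

Z→P: minimal back-door set {B}.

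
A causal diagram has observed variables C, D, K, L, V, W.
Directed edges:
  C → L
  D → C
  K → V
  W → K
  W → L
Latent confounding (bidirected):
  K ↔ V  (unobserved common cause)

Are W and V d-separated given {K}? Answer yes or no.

No — W and V are d-connected given {K}.

Bayes-Ball from W | {K} reaches {L,V}.
V ∈ reach(W|{K}) ⇒ W ⊥̸ V | {K}.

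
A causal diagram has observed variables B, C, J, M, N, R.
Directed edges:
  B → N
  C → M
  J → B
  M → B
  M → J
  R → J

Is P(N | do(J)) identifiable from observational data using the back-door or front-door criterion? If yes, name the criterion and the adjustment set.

desc(J)\{J}={B,N}; candidates ⊆ {C,M,R}.
size 0: {}; under {} J still reaches {B,C,M,N,R} ∋ N.
{M}: J⊥N given {M} in G with J→· removed — back-door holds.
P(N|do(J)) = Σ_{M} P(N|J,M)·P(M).

P(N|do(J)): backdoor, adjust for {M}.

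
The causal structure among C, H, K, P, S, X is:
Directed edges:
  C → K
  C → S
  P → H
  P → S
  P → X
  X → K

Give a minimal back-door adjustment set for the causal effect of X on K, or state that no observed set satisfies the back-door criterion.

desc(X)\{X}={K}; candidates ⊆ {C,H,P,S}.
∅: X⊥K given ∅ in G with X→· removed — back-door holds.

X→K: minimal back-door set ∅.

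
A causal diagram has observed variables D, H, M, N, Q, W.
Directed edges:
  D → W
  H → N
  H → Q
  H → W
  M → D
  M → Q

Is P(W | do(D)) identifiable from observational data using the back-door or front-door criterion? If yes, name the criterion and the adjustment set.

desc(D)\{D}={W}; candidates ⊆ {H,M,N,Q}.
∅: D⊥W given ∅ in G with D→· removed — back-door holds.
P(W|do(D)) = P(W|D) — no adjustment needed.

P(W|do(D)): backdoor, adjust for ∅.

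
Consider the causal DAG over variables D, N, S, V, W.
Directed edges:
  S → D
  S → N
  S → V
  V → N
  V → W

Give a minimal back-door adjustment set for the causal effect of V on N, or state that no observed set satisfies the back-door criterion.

V→N: minimal back-door set {S}.

desc(V)\{V}={N,W}; candidates ⊆ {D,S}.
size 0: {}; under {} V still reaches {D,N,S} ∋ N.
{S}: V⊥N given {S} in G with V→· removed — back-door holds.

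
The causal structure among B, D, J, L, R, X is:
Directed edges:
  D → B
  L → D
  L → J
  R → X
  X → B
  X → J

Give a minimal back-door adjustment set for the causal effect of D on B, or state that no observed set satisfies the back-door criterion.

D→B: minimal back-door set ∅.

desc(D)\{D}={B}; candidates ⊆ {J,L,R,X}.
∅: D⊥B given ∅ in G with D→· removed — back-door holds.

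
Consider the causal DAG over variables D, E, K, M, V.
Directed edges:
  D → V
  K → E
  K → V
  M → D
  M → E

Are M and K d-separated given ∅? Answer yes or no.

Bayes-Ball from M | ∅ reaches {D,E,V}.
K ∉ reach(M|∅) ⇒ M ⊥ K | ∅.

Yes — M ⊥ K | ∅.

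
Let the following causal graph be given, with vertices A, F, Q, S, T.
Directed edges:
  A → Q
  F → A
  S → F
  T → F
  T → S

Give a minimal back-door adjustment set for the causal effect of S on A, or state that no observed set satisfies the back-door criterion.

S→A: minimal back-door set {T}.

desc(S)\{S}={A,F,Q}; candidates ⊆ {T}.
size 0: {}; under {} S still reaches {A,F,Q,T} ∋ A.
{T}: S⊥A given {T} in G with S→· removed — back-door holds.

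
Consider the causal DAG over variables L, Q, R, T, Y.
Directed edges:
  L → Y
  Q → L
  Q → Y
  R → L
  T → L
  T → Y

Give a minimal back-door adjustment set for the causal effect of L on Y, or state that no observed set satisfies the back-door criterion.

desc(L)\{L}={Y}; candidates ⊆ {Q,R,T}.
size 0: {}; under {} L still reaches {Q,R,T,Y} ∋ Y.
size 1: {Q}, {R}, {T}; under {Q} L still reaches {R,T,Y} ∋ Y.
{Q,T}: L⊥Y given {Q,T} in G with L→· removed — back-door holds.

L→Y: minimal back-door set {Q, T}.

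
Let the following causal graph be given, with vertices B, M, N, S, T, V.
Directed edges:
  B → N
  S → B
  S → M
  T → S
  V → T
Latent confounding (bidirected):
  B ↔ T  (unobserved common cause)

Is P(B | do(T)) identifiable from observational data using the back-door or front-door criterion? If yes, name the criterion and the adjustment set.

P(B|do(T)): frontdoor, adjust for {S}.

desc(T)\{T}={B,M,N,S}; candidates ⊆ {V}.
T↔B: latent back-door arc(s) into T.
size 0: {}; under {} T still reaches {B,N,V} ∋ B.
size 1: {V}; under {V} T still reaches {B,N} ∋ B.
T↔B cannot be blocked by any observed set — no back-door set.
{S}: (i) intercepts every directed T→B path; (ii) no back-door T→{S}; (iii) {T} blocks every back-door {S}→B. Front-door holds.
P(B|do(T)) = Σ_{S} P(S|T) Σ_{T'} P(B|S,T')P(T').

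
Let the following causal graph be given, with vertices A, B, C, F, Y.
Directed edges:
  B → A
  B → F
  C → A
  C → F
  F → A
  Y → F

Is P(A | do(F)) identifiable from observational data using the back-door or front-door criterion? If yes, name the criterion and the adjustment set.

desc(F)\{F}={A}; candidates ⊆ {B,C,Y}.
size 0: {}; under {} F still reaches {A,B,C,Y} ∋ A.
size 1: {B}, {C}, {Y}; under {B} F still reaches {A,C,Y} ∋ A.
{B,C}: F⊥A given {B,C} in G with F→· removed — back-door holds.
P(A|do(F)) = Σ_{B,C} P(A|F,B,C)·P(B,C).

P(A|do(F)): backdoor, adjust for {B, C}.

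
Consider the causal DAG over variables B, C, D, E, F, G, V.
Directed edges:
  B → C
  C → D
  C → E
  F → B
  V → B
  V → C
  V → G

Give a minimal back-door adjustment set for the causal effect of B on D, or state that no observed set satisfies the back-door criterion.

desc(B)\{B}={C,D,E}; candidates ⊆ {F,G,V}.
size 0: {}; under {} B still reaches {C,D,E,F,G,V} ∋ D.
{V}: B⊥D given {V} in G with B→· removed — back-door holds.

B→D: minimal back-door set {V}.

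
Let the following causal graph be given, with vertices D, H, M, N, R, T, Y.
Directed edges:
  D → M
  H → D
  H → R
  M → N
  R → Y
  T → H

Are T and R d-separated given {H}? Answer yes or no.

Yes — T ⊥ R | {H}.

Bayes-Ball from T | {H} reaches ∅.
R ∉ reach(T|{H}) ⇒ T ⊥ R | {H}.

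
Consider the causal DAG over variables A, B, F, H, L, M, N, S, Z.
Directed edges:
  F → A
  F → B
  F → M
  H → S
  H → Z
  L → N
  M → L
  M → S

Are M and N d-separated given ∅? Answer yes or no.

Bayes-Ball from M | ∅ reaches {A,B,F,L,N,S}.
N ∈ reach(M|∅) ⇒ M ⊥̸ N | ∅.

No — M and N are d-connected given ∅.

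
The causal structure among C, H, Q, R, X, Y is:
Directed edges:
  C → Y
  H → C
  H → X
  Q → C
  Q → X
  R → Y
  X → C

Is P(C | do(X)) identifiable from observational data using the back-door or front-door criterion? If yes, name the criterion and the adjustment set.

desc(X)\{X}={C,Y}; candidates ⊆ {H,Q,R}.
size 0: {}; under {} X still reaches {C,H,Q,Y} ∋ C.
size 1: {H}, {Q}, {R}; under {H} X still reaches {C,Q,Y} ∋ C.
{H,Q}: X⊥C given {H,Q} in G with X→· removed — back-door holds.
P(C|do(X)) = Σ_{H,Q} P(C|X,H,Q)·P(H,Q).

P(C|do(X)): backdoor, adjust for {H, Q}.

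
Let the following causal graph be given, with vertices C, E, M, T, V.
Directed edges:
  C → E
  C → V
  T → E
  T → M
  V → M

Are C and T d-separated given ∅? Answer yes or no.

Bayes-Ball from C | ∅ reaches {E,M,V}.
T ∉ reach(C|∅) ⇒ C ⊥ T | ∅.

Yes — C ⊥ T | ∅.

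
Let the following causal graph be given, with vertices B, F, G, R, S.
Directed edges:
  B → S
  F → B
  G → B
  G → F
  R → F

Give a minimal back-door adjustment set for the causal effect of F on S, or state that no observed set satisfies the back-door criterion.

F→S: minimal back-door set {G}.

desc(F)\{F}={B,S}; candidates ⊆ {G,R}.
size 0: {}; under {} F still reaches {B,G,R,S} ∋ S.
{G}: F⊥S given {G} in G with F→· removed — back-door holds.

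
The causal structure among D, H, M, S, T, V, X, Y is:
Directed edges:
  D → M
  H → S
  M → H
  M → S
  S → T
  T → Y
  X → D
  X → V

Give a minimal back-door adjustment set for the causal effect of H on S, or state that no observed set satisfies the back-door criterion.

H→S: minimal back-door set {M}.

desc(H)\{H}={S,T,Y}; candidates ⊆ {D,M,V,X}.
size 0: {}; under {} H still reaches {D,M,S,T,V,X,Y} ∋ S.
{M}: H⊥S given {M} in G with H→· removed — back-door holds.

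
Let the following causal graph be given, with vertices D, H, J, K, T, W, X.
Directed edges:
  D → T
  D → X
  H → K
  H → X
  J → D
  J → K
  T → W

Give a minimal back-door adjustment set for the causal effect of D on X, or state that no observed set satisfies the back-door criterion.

D→X: minimal back-door set ∅.

desc(D)\{D}={T,W,X}; candidates ⊆ {H,J,K}.
∅: D⊥X given ∅ in G with D→· removed — back-door holds.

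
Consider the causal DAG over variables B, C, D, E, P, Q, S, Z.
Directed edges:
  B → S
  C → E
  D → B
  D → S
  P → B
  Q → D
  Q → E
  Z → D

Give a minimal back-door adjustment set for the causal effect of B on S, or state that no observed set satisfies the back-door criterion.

desc(B)\{B}={S}; candidates ⊆ {C,D,E,P,Q,Z}.
size 0: {}; under {} B still reaches {D,E,P,Q,S,Z} ∋ S.
{D}: B⊥S given {D} in G with B→· removed — back-door holds.

B→S: minimal back-door set {D}.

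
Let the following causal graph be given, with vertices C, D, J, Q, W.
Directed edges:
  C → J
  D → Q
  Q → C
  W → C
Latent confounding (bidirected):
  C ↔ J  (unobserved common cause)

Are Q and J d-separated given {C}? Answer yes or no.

Bayes-Ball from Q | {C} reaches {D,J,W}.
J ∈ reach(Q|{C}) ⇒ Q ⊥̸ J | {C}.

No — Q and J are d-connected given {C}.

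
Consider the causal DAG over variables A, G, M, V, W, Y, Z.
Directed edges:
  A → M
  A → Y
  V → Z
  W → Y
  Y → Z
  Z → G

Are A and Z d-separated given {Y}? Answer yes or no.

Bayes-Ball from A | {Y} reaches {M,W}.
Z ∉ reach(A|{Y}) ⇒ A ⊥ Z | {Y}.

Yes — A ⊥ Z | {Y}.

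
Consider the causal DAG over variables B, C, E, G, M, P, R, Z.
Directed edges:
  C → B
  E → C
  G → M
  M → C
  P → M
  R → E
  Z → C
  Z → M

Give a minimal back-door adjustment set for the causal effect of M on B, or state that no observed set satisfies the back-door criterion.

desc(M)\{M}={B,C}; candidates ⊆ {E,G,P,R,Z}.
size 0: {}; under {} M still reaches {B,C,G,P,Z} ∋ B.
{Z}: M⊥B given {Z} in G with M→· removed — back-door holds.

M→B: minimal back-door set {Z}.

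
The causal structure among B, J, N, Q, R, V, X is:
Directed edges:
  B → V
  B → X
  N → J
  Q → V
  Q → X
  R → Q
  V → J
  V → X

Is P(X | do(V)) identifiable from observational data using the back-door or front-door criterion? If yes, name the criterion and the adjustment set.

P(X|do(V)): backdoor, adjust for {B, Q}.

desc(V)\{V}={J,X}; candidates ⊆ {B,N,Q,R}.
size 0: {}; under {} V still reaches {B,Q,R,X} ∋ X.
size 1: {B}, {N}, {Q} …(+1); under {B} V still reaches {Q,R,X} ∋ X.
{B,Q}: V⊥X given {B,Q} in G with V→· removed — back-door holds.
P(X|do(V)) = Σ_{B,Q} P(X|V,B,Q)·P(B,Q).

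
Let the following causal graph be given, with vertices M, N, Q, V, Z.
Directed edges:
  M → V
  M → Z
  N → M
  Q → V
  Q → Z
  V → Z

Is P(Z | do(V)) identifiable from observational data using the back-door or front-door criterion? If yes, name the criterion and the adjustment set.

desc(V)\{V}={Z}; candidates ⊆ {M,N,Q}.
size 0: {}; under {} V still reaches {M,N,Q,Z} ∋ Z.
size 1: {M}, {N}, {Q}; under {M} V still reaches {Q,Z} ∋ Z.
{M,Q}: V⊥Z given {M,Q} in G with V→· removed — back-door holds.
P(Z|do(V)) = Σ_{M,Q} P(Z|V,M,Q)·P(M,Q).

P(Z|do(V)): backdoor, adjust for {M, Q}.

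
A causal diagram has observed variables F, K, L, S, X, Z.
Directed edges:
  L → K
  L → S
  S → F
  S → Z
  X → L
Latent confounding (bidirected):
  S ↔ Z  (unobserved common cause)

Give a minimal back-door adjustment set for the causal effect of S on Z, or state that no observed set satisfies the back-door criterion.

desc(S)\{S}={F,Z}; candidates ⊆ {K,L,X}.
S↔Z: latent back-door arc(s) into S.
size 0: {}; under {} S still reaches {K,L,X,Z} ∋ Z.
size 1: {K}, {L}, {X}; under {K} S still reaches {L,X,Z} ∋ Z.
size 2: {K,L}, {K,X}, {L,X}; under {K,L} S still reaches {Z} ∋ Z.
S↔Z cannot be blocked by any observed set — no back-door set.

S→Z: no observed back-door set.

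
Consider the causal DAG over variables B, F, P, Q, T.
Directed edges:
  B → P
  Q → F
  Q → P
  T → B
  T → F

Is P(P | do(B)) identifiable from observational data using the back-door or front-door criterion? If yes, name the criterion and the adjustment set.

desc(B)\{B}={P}; candidates ⊆ {F,Q,T}.
∅: B⊥P given ∅ in G with B→· removed — back-door holds.
P(P|do(B)) = P(P|B) — no adjustment needed.

P(P|do(B)): backdoor, adjust for ∅.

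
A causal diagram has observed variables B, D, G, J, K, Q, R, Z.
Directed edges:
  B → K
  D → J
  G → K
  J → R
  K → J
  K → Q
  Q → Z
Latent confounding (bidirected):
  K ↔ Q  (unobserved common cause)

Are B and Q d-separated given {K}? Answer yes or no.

Bayes-Ball from B | {K} reaches {G,Q,Z}.
Q ∈ reach(B|{K}) ⇒ B ⊥̸ Q | {K}.

No — B and Q are d-connected given {K}.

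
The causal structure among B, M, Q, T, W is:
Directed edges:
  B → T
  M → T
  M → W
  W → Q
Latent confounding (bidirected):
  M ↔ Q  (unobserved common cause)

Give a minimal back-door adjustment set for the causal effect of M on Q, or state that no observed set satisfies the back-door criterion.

M→Q: no observed back-door set.

desc(M)\{M}={Q,T,W}; candidates ⊆ {B}.
M↔Q: latent back-door arc(s) into M.
size 0: {}; under {} M still reaches {Q} ∋ Q.
size 1: {B}; under {B} M still reaches {Q} ∋ Q.
M↔Q cannot be blocked by any observed set — no back-door set.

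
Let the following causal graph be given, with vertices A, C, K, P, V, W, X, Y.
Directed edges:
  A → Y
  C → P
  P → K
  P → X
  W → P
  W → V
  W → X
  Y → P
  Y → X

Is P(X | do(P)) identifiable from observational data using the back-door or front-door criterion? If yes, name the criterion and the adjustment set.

desc(P)\{P}={K,X}; candidates ⊆ {A,C,V,W,Y}.
size 0: {}; under {} P still reaches {A,C,V,W,X,Y} ∋ X.
size 1: {A}, {C}, {V} …(+2); under {A} P still reaches {C,V,W,X,Y} ∋ X.
{W,Y}: P⊥X given {W,Y} in G with P→· removed — back-door holds.
P(X|do(P)) = Σ_{W,Y} P(X|P,W,Y)·P(W,Y).

P(X|do(P)): backdoor, adjust for {W, Y}.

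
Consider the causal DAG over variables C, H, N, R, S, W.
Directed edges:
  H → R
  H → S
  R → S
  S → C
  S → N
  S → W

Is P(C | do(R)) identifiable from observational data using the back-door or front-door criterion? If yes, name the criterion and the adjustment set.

P(C|do(R)): backdoor, adjust for {H}.

desc(R)\{R}={C,N,S,W}; candidates ⊆ {H}.
size 0: {}; under {} R still reaches {C,H,N,S,W} ∋ C.
{H}: R⊥C given {H} in G with R→· removed — back-door holds.
P(C|do(R)) = Σ_{H} P(C|R,H)·P(H).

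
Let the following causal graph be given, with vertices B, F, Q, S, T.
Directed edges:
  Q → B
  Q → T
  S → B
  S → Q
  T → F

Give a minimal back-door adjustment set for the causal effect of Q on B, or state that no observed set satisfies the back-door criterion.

Q→B: minimal back-door set {S}.

desc(Q)\{Q}={B,F,T}; candidates ⊆ {S}.
size 0: {}; under {} Q still reaches {B,S} ∋ B.
{S}: Q⊥B given {S} in G with Q→· removed — back-door holds.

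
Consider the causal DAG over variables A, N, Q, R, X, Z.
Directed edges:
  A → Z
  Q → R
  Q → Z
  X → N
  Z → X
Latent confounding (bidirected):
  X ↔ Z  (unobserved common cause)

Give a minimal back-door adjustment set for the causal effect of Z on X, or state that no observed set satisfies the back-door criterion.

Z→X: no observed back-door set.

desc(Z)\{Z}={N,X}; candidates ⊆ {A,Q,R}.
Z↔X: latent back-door arc(s) into Z.
size 0: {}; under {} Z still reaches {A,N,Q,R,X} ∋ X.
size 1: {A}, {Q}, {R}; under {A} Z still reaches {N,Q,R,X} ∋ X.
size 2: {A,Q}, {A,R}, {Q,R}; under {A,Q} Z still reaches {N,X} ∋ X.
Z↔X cannot be blocked by any observed set — no back-door set.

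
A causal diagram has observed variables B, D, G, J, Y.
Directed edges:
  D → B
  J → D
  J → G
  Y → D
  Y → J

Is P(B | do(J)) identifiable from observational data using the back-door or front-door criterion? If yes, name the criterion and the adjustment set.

P(B|do(J)): backdoor, adjust for {Y}.

desc(J)\{J}={B,D,G}; candidates ⊆ {Y}.
size 0: {}; under {} J still reaches {B,D,Y} ∋ B.
{Y}: J⊥B given {Y} in G with J→· removed — back-door holds.
P(B|do(J)) = Σ_{Y} P(B|J,Y)·P(Y).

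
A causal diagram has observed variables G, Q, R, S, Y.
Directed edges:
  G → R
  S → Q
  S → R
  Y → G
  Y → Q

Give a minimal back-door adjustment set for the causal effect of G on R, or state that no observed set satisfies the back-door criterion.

desc(G)\{G}={R}; candidates ⊆ {Q,S,Y}.
∅: G⊥R given ∅ in G with G→· removed — back-door holds.

G→R: minimal back-door set ∅.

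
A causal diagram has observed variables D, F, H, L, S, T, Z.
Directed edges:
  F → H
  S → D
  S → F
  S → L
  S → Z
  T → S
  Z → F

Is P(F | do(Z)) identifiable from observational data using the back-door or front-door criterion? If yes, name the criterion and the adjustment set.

P(F|do(Z)): backdoor, adjust for {S}.

desc(Z)\{Z}={F,H}; candidates ⊆ {D,L,S,T}.
size 0: {}; under {} Z still reaches {D,F,H,L,S,T} ∋ F.
{S}: Z⊥F given {S} in G with Z→· removed — back-door holds.
P(F|do(Z)) = Σ_{S} P(F|Z,S)·P(S).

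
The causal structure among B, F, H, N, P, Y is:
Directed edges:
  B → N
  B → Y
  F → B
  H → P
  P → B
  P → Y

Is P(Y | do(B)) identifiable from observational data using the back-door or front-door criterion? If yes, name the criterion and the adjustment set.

P(Y|do(B)): backdoor, adjust for {P}.

desc(B)\{B}={N,Y}; candidates ⊆ {F,H,P}.
size 0: {}; under {} B still reaches {F,H,P,Y} ∋ Y.
{P}: B⊥Y given {P} in G with B→· removed — back-door holds.
P(Y|do(B)) = Σ_{P} P(Y|B,P)·P(P).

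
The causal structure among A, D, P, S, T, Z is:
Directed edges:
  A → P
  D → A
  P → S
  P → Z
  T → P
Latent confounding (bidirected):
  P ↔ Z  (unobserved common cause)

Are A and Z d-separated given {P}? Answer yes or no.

No — A and Z are d-connected given {P}.

Bayes-Ball from A | {P} reaches {D,T,Z}.
Z ∈ reach(A|{P}) ⇒ A ⊥̸ Z | {P}.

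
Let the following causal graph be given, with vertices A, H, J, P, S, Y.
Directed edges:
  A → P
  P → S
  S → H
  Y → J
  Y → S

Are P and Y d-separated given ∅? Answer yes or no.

Bayes-Ball from P | ∅ reaches {A,H,S}.
Y ∉ reach(P|∅) ⇒ P ⊥ Y | ∅.

Yes — P ⊥ Y | ∅.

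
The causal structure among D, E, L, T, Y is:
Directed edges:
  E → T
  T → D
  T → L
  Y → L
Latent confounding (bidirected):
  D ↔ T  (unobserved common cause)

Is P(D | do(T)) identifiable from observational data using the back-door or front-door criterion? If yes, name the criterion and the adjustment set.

desc(T)\{T}={D,L}; candidates ⊆ {E,Y}.
T↔D: latent back-door arc(s) into T.
size 0: {}; under {} T still reaches {D,E} ∋ D.
size 1: {E}, {Y}; under {E} T still reaches {D} ∋ D.
size 2: {E,Y}; under {E,Y} T still reaches {D} ∋ D.
T↔D cannot be blocked by any observed set — no back-door set.
No mediator lies on a directed T→…→D path.
Neither criterion identifies P(D|do(T)) in this graph.

P(D|do(T)): not identifiable (no BD/FD set).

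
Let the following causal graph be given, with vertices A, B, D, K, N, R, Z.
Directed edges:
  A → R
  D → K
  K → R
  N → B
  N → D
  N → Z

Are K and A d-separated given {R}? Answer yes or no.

No — K and A are d-connected given {R}.

Bayes-Ball from K | {R} reaches {A,B,D,N,Z}.
A ∈ reach(K|{R}) ⇒ K ⊥̸ A | {R}.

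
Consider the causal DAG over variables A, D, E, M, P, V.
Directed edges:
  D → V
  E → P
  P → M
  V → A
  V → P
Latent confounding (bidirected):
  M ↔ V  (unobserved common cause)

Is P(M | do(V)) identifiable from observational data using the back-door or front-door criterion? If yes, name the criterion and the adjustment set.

P(M|do(V)): frontdoor, adjust for {P}.

desc(V)\{V}={A,M,P}; candidates ⊆ {D,E}.
V↔M: latent back-door arc(s) into V.
size 0: {}; under {} V still reaches {D,M} ∋ M.
size 1: {D}, {E}; under {D} V still reaches {M} ∋ M.
size 2: {D,E}; under {D,E} V still reaches {M} ∋ M.
V↔M cannot be blocked by any observed set — no back-door set.
{P}: (i) intercepts every directed V→M path; (ii) no back-door V→{P}; (iii) {V} blocks every back-door {P}→M. Front-door holds.
P(M|do(V)) = Σ_{P} P(P|V) Σ_{V'} P(M|P,V')P(V').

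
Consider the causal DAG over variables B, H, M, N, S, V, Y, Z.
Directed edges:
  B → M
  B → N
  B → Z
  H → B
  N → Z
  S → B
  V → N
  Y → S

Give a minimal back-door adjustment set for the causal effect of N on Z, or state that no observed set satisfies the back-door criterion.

desc(N)\{N}={Z}; candidates ⊆ {B,H,M,S,V,Y}.
size 0: {}; under {} N still reaches {B,H,M,S,V,Y,Z} ∋ Z.
{B}: N⊥Z given {B} in G with N→· removed — back-door holds.

N→Z: minimal back-door set {B}.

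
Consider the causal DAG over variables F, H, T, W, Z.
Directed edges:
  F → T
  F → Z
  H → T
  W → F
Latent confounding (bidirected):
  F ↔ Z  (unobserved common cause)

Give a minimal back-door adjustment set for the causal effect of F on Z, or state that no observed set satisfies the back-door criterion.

desc(F)\{F}={T,Z}; candidates ⊆ {H,W}.
F↔Z: latent back-door arc(s) into F.
size 0: {}; under {} F still reaches {W,Z} ∋ Z.
size 1: {H}, {W}; under {H} F still reaches {W,Z} ∋ Z.
size 2: {H,W}; under {H,W} F still reaches {Z} ∋ Z.
F↔Z cannot be blocked by any observed set — no back-door set.

F→Z: no observed back-door set.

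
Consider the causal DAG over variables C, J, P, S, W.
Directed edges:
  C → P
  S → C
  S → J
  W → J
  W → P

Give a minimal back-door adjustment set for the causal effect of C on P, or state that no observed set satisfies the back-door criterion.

desc(C)\{C}={P}; candidates ⊆ {J,S,W}.
∅: C⊥P given ∅ in G with C→· removed — back-door holds.

C→P: minimal back-door set ∅.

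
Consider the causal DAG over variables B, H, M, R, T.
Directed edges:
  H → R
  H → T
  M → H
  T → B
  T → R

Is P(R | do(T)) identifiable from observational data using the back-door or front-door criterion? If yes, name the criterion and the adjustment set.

desc(T)\{T}={B,R}; candidates ⊆ {H,M}.
size 0: {}; under {} T still reaches {H,M,R} ∋ R.
{H}: T⊥R given {H} in G with T→· removed — back-door holds.
P(R|do(T)) = Σ_{H} P(R|T,H)·P(H).

P(R|do(T)): backdoor, adjust for {H}.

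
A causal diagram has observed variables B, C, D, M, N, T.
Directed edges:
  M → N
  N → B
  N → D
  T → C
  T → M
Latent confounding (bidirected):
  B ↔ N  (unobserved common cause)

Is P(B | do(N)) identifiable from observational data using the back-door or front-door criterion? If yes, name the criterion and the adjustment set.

desc(N)\{N}={B,D}; candidates ⊆ {C,M,T}.
N↔B: latent back-door arc(s) into N.
size 0: {}; under {} N still reaches {B,C,M,T} ∋ B.
size 1: {C}, {M}, {T}; under {C} N still reaches {B,M,T} ∋ B.
size 2: {C,M}, {C,T}, {M,T}; under {C,M} N still reaches {B} ∋ B.
N↔B cannot be blocked by any observed set — no back-door set.
No mediator lies on a directed N→…→B path.
Neither criterion identifies P(B|do(N)) in this graph.

P(B|do(N)): not identifiable (no BD/FD set).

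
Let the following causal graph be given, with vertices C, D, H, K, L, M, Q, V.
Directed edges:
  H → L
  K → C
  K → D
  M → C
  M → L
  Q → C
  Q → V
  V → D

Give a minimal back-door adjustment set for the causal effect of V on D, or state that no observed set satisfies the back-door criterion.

desc(V)\{V}={D}; candidates ⊆ {C,H,K,L,M,Q}.
∅: V⊥D given ∅ in G with V→· removed — back-door holds.

V→D: minimal back-door set ∅.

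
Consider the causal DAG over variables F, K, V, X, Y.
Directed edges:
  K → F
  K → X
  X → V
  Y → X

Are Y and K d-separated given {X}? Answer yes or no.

Bayes-Ball from Y | {X} reaches {F,K}.
K ∈ reach(Y|{X}) ⇒ Y ⊥̸ K | {X}.

No — Y and K are d-connected given {X}.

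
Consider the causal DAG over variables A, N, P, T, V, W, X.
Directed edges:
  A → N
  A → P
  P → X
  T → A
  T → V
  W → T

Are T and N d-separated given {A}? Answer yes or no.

Yes — T ⊥ N | {A}.

Bayes-Ball from T | {A} reaches {V,W}.
N ∉ reach(T|{A}) ⇒ T ⊥ N | {A}.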